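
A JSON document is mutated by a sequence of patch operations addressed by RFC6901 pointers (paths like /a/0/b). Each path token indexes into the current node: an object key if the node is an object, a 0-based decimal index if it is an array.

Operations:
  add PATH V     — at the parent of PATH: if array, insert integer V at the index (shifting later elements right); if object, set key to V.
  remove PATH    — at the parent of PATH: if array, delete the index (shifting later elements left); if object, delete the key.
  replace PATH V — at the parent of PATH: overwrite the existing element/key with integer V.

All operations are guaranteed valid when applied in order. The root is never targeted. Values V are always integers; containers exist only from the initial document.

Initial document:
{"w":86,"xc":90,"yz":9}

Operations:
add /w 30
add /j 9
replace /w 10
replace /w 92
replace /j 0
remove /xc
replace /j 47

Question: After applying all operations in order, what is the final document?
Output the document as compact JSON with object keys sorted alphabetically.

Answer: {"j":47,"w":92,"yz":9}

Derivation:
After op 1 (add /w 30): {"w":30,"xc":90,"yz":9}
After op 2 (add /j 9): {"j":9,"w":30,"xc":90,"yz":9}
After op 3 (replace /w 10): {"j":9,"w":10,"xc":90,"yz":9}
After op 4 (replace /w 92): {"j":9,"w":92,"xc":90,"yz":9}
After op 5 (replace /j 0): {"j":0,"w":92,"xc":90,"yz":9}
After op 6 (remove /xc): {"j":0,"w":92,"yz":9}
After op 7 (replace /j 47): {"j":47,"w":92,"yz":9}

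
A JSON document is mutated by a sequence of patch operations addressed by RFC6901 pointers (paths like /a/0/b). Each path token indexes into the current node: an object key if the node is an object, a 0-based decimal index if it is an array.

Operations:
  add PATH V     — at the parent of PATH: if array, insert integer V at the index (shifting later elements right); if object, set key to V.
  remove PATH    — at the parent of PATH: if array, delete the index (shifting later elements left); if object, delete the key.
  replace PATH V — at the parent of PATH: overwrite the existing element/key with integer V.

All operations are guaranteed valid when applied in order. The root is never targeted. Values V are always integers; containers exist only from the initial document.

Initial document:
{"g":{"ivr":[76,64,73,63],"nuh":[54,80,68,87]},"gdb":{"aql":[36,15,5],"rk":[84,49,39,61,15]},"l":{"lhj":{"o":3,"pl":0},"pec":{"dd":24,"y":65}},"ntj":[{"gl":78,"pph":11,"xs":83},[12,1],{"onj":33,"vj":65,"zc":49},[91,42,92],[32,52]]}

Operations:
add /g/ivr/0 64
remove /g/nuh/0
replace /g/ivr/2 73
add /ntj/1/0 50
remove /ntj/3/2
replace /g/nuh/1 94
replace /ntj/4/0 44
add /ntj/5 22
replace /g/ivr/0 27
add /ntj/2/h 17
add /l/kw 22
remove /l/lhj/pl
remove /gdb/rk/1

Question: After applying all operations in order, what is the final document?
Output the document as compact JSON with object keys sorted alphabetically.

After op 1 (add /g/ivr/0 64): {"g":{"ivr":[64,76,64,73,63],"nuh":[54,80,68,87]},"gdb":{"aql":[36,15,5],"rk":[84,49,39,61,15]},"l":{"lhj":{"o":3,"pl":0},"pec":{"dd":24,"y":65}},"ntj":[{"gl":78,"pph":11,"xs":83},[12,1],{"onj":33,"vj":65,"zc":49},[91,42,92],[32,52]]}
After op 2 (remove /g/nuh/0): {"g":{"ivr":[64,76,64,73,63],"nuh":[80,68,87]},"gdb":{"aql":[36,15,5],"rk":[84,49,39,61,15]},"l":{"lhj":{"o":3,"pl":0},"pec":{"dd":24,"y":65}},"ntj":[{"gl":78,"pph":11,"xs":83},[12,1],{"onj":33,"vj":65,"zc":49},[91,42,92],[32,52]]}
After op 3 (replace /g/ivr/2 73): {"g":{"ivr":[64,76,73,73,63],"nuh":[80,68,87]},"gdb":{"aql":[36,15,5],"rk":[84,49,39,61,15]},"l":{"lhj":{"o":3,"pl":0},"pec":{"dd":24,"y":65}},"ntj":[{"gl":78,"pph":11,"xs":83},[12,1],{"onj":33,"vj":65,"zc":49},[91,42,92],[32,52]]}
After op 4 (add /ntj/1/0 50): {"g":{"ivr":[64,76,73,73,63],"nuh":[80,68,87]},"gdb":{"aql":[36,15,5],"rk":[84,49,39,61,15]},"l":{"lhj":{"o":3,"pl":0},"pec":{"dd":24,"y":65}},"ntj":[{"gl":78,"pph":11,"xs":83},[50,12,1],{"onj":33,"vj":65,"zc":49},[91,42,92],[32,52]]}
After op 5 (remove /ntj/3/2): {"g":{"ivr":[64,76,73,73,63],"nuh":[80,68,87]},"gdb":{"aql":[36,15,5],"rk":[84,49,39,61,15]},"l":{"lhj":{"o":3,"pl":0},"pec":{"dd":24,"y":65}},"ntj":[{"gl":78,"pph":11,"xs":83},[50,12,1],{"onj":33,"vj":65,"zc":49},[91,42],[32,52]]}
After op 6 (replace /g/nuh/1 94): {"g":{"ivr":[64,76,73,73,63],"nuh":[80,94,87]},"gdb":{"aql":[36,15,5],"rk":[84,49,39,61,15]},"l":{"lhj":{"o":3,"pl":0},"pec":{"dd":24,"y":65}},"ntj":[{"gl":78,"pph":11,"xs":83},[50,12,1],{"onj":33,"vj":65,"zc":49},[91,42],[32,52]]}
After op 7 (replace /ntj/4/0 44): {"g":{"ivr":[64,76,73,73,63],"nuh":[80,94,87]},"gdb":{"aql":[36,15,5],"rk":[84,49,39,61,15]},"l":{"lhj":{"o":3,"pl":0},"pec":{"dd":24,"y":65}},"ntj":[{"gl":78,"pph":11,"xs":83},[50,12,1],{"onj":33,"vj":65,"zc":49},[91,42],[44,52]]}
After op 8 (add /ntj/5 22): {"g":{"ivr":[64,76,73,73,63],"nuh":[80,94,87]},"gdb":{"aql":[36,15,5],"rk":[84,49,39,61,15]},"l":{"lhj":{"o":3,"pl":0},"pec":{"dd":24,"y":65}},"ntj":[{"gl":78,"pph":11,"xs":83},[50,12,1],{"onj":33,"vj":65,"zc":49},[91,42],[44,52],22]}
After op 9 (replace /g/ivr/0 27): {"g":{"ivr":[27,76,73,73,63],"nuh":[80,94,87]},"gdb":{"aql":[36,15,5],"rk":[84,49,39,61,15]},"l":{"lhj":{"o":3,"pl":0},"pec":{"dd":24,"y":65}},"ntj":[{"gl":78,"pph":11,"xs":83},[50,12,1],{"onj":33,"vj":65,"zc":49},[91,42],[44,52],22]}
After op 10 (add /ntj/2/h 17): {"g":{"ivr":[27,76,73,73,63],"nuh":[80,94,87]},"gdb":{"aql":[36,15,5],"rk":[84,49,39,61,15]},"l":{"lhj":{"o":3,"pl":0},"pec":{"dd":24,"y":65}},"ntj":[{"gl":78,"pph":11,"xs":83},[50,12,1],{"h":17,"onj":33,"vj":65,"zc":49},[91,42],[44,52],22]}
After op 11 (add /l/kw 22): {"g":{"ivr":[27,76,73,73,63],"nuh":[80,94,87]},"gdb":{"aql":[36,15,5],"rk":[84,49,39,61,15]},"l":{"kw":22,"lhj":{"o":3,"pl":0},"pec":{"dd":24,"y":65}},"ntj":[{"gl":78,"pph":11,"xs":83},[50,12,1],{"h":17,"onj":33,"vj":65,"zc":49},[91,42],[44,52],22]}
After op 12 (remove /l/lhj/pl): {"g":{"ivr":[27,76,73,73,63],"nuh":[80,94,87]},"gdb":{"aql":[36,15,5],"rk":[84,49,39,61,15]},"l":{"kw":22,"lhj":{"o":3},"pec":{"dd":24,"y":65}},"ntj":[{"gl":78,"pph":11,"xs":83},[50,12,1],{"h":17,"onj":33,"vj":65,"zc":49},[91,42],[44,52],22]}
After op 13 (remove /gdb/rk/1): {"g":{"ivr":[27,76,73,73,63],"nuh":[80,94,87]},"gdb":{"aql":[36,15,5],"rk":[84,39,61,15]},"l":{"kw":22,"lhj":{"o":3},"pec":{"dd":24,"y":65}},"ntj":[{"gl":78,"pph":11,"xs":83},[50,12,1],{"h":17,"onj":33,"vj":65,"zc":49},[91,42],[44,52],22]}

Answer: {"g":{"ivr":[27,76,73,73,63],"nuh":[80,94,87]},"gdb":{"aql":[36,15,5],"rk":[84,39,61,15]},"l":{"kw":22,"lhj":{"o":3},"pec":{"dd":24,"y":65}},"ntj":[{"gl":78,"pph":11,"xs":83},[50,12,1],{"h":17,"onj":33,"vj":65,"zc":49},[91,42],[44,52],22]}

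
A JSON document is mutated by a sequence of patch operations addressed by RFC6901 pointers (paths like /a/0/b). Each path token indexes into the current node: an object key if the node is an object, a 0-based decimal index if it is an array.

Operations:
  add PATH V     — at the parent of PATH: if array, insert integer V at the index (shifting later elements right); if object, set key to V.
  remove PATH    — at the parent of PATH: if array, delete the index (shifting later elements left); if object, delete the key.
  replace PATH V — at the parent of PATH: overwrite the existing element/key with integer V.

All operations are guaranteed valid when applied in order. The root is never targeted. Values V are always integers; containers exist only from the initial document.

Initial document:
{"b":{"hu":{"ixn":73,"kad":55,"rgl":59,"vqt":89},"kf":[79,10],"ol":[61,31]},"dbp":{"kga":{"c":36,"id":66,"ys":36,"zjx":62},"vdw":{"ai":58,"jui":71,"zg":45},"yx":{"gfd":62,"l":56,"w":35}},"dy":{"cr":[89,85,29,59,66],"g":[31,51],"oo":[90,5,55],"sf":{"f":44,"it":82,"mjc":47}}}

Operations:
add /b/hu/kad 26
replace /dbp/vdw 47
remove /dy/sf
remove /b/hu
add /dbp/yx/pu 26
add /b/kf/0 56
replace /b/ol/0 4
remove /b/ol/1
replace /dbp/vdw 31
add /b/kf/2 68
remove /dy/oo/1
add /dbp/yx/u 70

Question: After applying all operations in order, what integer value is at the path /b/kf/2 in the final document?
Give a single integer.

After op 1 (add /b/hu/kad 26): {"b":{"hu":{"ixn":73,"kad":26,"rgl":59,"vqt":89},"kf":[79,10],"ol":[61,31]},"dbp":{"kga":{"c":36,"id":66,"ys":36,"zjx":62},"vdw":{"ai":58,"jui":71,"zg":45},"yx":{"gfd":62,"l":56,"w":35}},"dy":{"cr":[89,85,29,59,66],"g":[31,51],"oo":[90,5,55],"sf":{"f":44,"it":82,"mjc":47}}}
After op 2 (replace /dbp/vdw 47): {"b":{"hu":{"ixn":73,"kad":26,"rgl":59,"vqt":89},"kf":[79,10],"ol":[61,31]},"dbp":{"kga":{"c":36,"id":66,"ys":36,"zjx":62},"vdw":47,"yx":{"gfd":62,"l":56,"w":35}},"dy":{"cr":[89,85,29,59,66],"g":[31,51],"oo":[90,5,55],"sf":{"f":44,"it":82,"mjc":47}}}
After op 3 (remove /dy/sf): {"b":{"hu":{"ixn":73,"kad":26,"rgl":59,"vqt":89},"kf":[79,10],"ol":[61,31]},"dbp":{"kga":{"c":36,"id":66,"ys":36,"zjx":62},"vdw":47,"yx":{"gfd":62,"l":56,"w":35}},"dy":{"cr":[89,85,29,59,66],"g":[31,51],"oo":[90,5,55]}}
After op 4 (remove /b/hu): {"b":{"kf":[79,10],"ol":[61,31]},"dbp":{"kga":{"c":36,"id":66,"ys":36,"zjx":62},"vdw":47,"yx":{"gfd":62,"l":56,"w":35}},"dy":{"cr":[89,85,29,59,66],"g":[31,51],"oo":[90,5,55]}}
After op 5 (add /dbp/yx/pu 26): {"b":{"kf":[79,10],"ol":[61,31]},"dbp":{"kga":{"c":36,"id":66,"ys":36,"zjx":62},"vdw":47,"yx":{"gfd":62,"l":56,"pu":26,"w":35}},"dy":{"cr":[89,85,29,59,66],"g":[31,51],"oo":[90,5,55]}}
After op 6 (add /b/kf/0 56): {"b":{"kf":[56,79,10],"ol":[61,31]},"dbp":{"kga":{"c":36,"id":66,"ys":36,"zjx":62},"vdw":47,"yx":{"gfd":62,"l":56,"pu":26,"w":35}},"dy":{"cr":[89,85,29,59,66],"g":[31,51],"oo":[90,5,55]}}
After op 7 (replace /b/ol/0 4): {"b":{"kf":[56,79,10],"ol":[4,31]},"dbp":{"kga":{"c":36,"id":66,"ys":36,"zjx":62},"vdw":47,"yx":{"gfd":62,"l":56,"pu":26,"w":35}},"dy":{"cr":[89,85,29,59,66],"g":[31,51],"oo":[90,5,55]}}
After op 8 (remove /b/ol/1): {"b":{"kf":[56,79,10],"ol":[4]},"dbp":{"kga":{"c":36,"id":66,"ys":36,"zjx":62},"vdw":47,"yx":{"gfd":62,"l":56,"pu":26,"w":35}},"dy":{"cr":[89,85,29,59,66],"g":[31,51],"oo":[90,5,55]}}
After op 9 (replace /dbp/vdw 31): {"b":{"kf":[56,79,10],"ol":[4]},"dbp":{"kga":{"c":36,"id":66,"ys":36,"zjx":62},"vdw":31,"yx":{"gfd":62,"l":56,"pu":26,"w":35}},"dy":{"cr":[89,85,29,59,66],"g":[31,51],"oo":[90,5,55]}}
After op 10 (add /b/kf/2 68): {"b":{"kf":[56,79,68,10],"ol":[4]},"dbp":{"kga":{"c":36,"id":66,"ys":36,"zjx":62},"vdw":31,"yx":{"gfd":62,"l":56,"pu":26,"w":35}},"dy":{"cr":[89,85,29,59,66],"g":[31,51],"oo":[90,5,55]}}
After op 11 (remove /dy/oo/1): {"b":{"kf":[56,79,68,10],"ol":[4]},"dbp":{"kga":{"c":36,"id":66,"ys":36,"zjx":62},"vdw":31,"yx":{"gfd":62,"l":56,"pu":26,"w":35}},"dy":{"cr":[89,85,29,59,66],"g":[31,51],"oo":[90,55]}}
After op 12 (add /dbp/yx/u 70): {"b":{"kf":[56,79,68,10],"ol":[4]},"dbp":{"kga":{"c":36,"id":66,"ys":36,"zjx":62},"vdw":31,"yx":{"gfd":62,"l":56,"pu":26,"u":70,"w":35}},"dy":{"cr":[89,85,29,59,66],"g":[31,51],"oo":[90,55]}}
Value at /b/kf/2: 68

Answer: 68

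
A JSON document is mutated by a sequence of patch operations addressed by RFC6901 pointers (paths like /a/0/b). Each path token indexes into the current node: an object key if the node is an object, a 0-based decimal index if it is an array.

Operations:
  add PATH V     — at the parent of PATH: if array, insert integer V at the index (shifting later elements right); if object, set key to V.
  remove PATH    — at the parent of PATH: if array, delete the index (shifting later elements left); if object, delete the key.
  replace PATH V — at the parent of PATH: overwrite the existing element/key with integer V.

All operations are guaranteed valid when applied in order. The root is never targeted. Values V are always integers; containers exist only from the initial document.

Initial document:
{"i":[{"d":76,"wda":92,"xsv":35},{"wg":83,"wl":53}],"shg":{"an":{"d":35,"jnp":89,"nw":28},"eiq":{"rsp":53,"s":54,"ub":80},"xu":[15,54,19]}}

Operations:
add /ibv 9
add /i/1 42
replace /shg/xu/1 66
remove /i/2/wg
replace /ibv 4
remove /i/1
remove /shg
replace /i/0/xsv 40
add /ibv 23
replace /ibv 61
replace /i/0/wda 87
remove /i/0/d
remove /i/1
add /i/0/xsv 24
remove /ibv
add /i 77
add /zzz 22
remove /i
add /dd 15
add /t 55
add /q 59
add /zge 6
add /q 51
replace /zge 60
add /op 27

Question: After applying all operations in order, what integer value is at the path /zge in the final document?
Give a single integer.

After op 1 (add /ibv 9): {"i":[{"d":76,"wda":92,"xsv":35},{"wg":83,"wl":53}],"ibv":9,"shg":{"an":{"d":35,"jnp":89,"nw":28},"eiq":{"rsp":53,"s":54,"ub":80},"xu":[15,54,19]}}
After op 2 (add /i/1 42): {"i":[{"d":76,"wda":92,"xsv":35},42,{"wg":83,"wl":53}],"ibv":9,"shg":{"an":{"d":35,"jnp":89,"nw":28},"eiq":{"rsp":53,"s":54,"ub":80},"xu":[15,54,19]}}
After op 3 (replace /shg/xu/1 66): {"i":[{"d":76,"wda":92,"xsv":35},42,{"wg":83,"wl":53}],"ibv":9,"shg":{"an":{"d":35,"jnp":89,"nw":28},"eiq":{"rsp":53,"s":54,"ub":80},"xu":[15,66,19]}}
After op 4 (remove /i/2/wg): {"i":[{"d":76,"wda":92,"xsv":35},42,{"wl":53}],"ibv":9,"shg":{"an":{"d":35,"jnp":89,"nw":28},"eiq":{"rsp":53,"s":54,"ub":80},"xu":[15,66,19]}}
After op 5 (replace /ibv 4): {"i":[{"d":76,"wda":92,"xsv":35},42,{"wl":53}],"ibv":4,"shg":{"an":{"d":35,"jnp":89,"nw":28},"eiq":{"rsp":53,"s":54,"ub":80},"xu":[15,66,19]}}
After op 6 (remove /i/1): {"i":[{"d":76,"wda":92,"xsv":35},{"wl":53}],"ibv":4,"shg":{"an":{"d":35,"jnp":89,"nw":28},"eiq":{"rsp":53,"s":54,"ub":80},"xu":[15,66,19]}}
After op 7 (remove /shg): {"i":[{"d":76,"wda":92,"xsv":35},{"wl":53}],"ibv":4}
After op 8 (replace /i/0/xsv 40): {"i":[{"d":76,"wda":92,"xsv":40},{"wl":53}],"ibv":4}
After op 9 (add /ibv 23): {"i":[{"d":76,"wda":92,"xsv":40},{"wl":53}],"ibv":23}
After op 10 (replace /ibv 61): {"i":[{"d":76,"wda":92,"xsv":40},{"wl":53}],"ibv":61}
After op 11 (replace /i/0/wda 87): {"i":[{"d":76,"wda":87,"xsv":40},{"wl":53}],"ibv":61}
After op 12 (remove /i/0/d): {"i":[{"wda":87,"xsv":40},{"wl":53}],"ibv":61}
After op 13 (remove /i/1): {"i":[{"wda":87,"xsv":40}],"ibv":61}
After op 14 (add /i/0/xsv 24): {"i":[{"wda":87,"xsv":24}],"ibv":61}
After op 15 (remove /ibv): {"i":[{"wda":87,"xsv":24}]}
After op 16 (add /i 77): {"i":77}
After op 17 (add /zzz 22): {"i":77,"zzz":22}
After op 18 (remove /i): {"zzz":22}
After op 19 (add /dd 15): {"dd":15,"zzz":22}
After op 20 (add /t 55): {"dd":15,"t":55,"zzz":22}
After op 21 (add /q 59): {"dd":15,"q":59,"t":55,"zzz":22}
After op 22 (add /zge 6): {"dd":15,"q":59,"t":55,"zge":6,"zzz":22}
After op 23 (add /q 51): {"dd":15,"q":51,"t":55,"zge":6,"zzz":22}
After op 24 (replace /zge 60): {"dd":15,"q":51,"t":55,"zge":60,"zzz":22}
After op 25 (add /op 27): {"dd":15,"op":27,"q":51,"t":55,"zge":60,"zzz":22}
Value at /zge: 60

Answer: 60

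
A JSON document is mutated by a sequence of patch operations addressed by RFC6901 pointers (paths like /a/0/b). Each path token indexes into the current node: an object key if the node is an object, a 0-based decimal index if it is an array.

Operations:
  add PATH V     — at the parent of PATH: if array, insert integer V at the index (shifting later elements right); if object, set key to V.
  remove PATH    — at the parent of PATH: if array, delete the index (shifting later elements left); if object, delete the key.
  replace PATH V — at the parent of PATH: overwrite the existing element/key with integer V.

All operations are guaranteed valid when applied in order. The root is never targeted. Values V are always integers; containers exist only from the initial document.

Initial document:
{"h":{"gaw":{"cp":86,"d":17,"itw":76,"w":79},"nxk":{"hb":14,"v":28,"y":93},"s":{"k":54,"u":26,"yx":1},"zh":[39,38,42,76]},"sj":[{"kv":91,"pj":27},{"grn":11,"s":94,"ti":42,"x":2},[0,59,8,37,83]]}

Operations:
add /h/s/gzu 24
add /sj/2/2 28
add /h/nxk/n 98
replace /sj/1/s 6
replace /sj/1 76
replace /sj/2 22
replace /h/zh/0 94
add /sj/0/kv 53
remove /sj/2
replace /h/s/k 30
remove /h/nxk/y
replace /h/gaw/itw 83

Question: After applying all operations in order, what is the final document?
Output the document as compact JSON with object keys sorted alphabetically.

Answer: {"h":{"gaw":{"cp":86,"d":17,"itw":83,"w":79},"nxk":{"hb":14,"n":98,"v":28},"s":{"gzu":24,"k":30,"u":26,"yx":1},"zh":[94,38,42,76]},"sj":[{"kv":53,"pj":27},76]}

Derivation:
After op 1 (add /h/s/gzu 24): {"h":{"gaw":{"cp":86,"d":17,"itw":76,"w":79},"nxk":{"hb":14,"v":28,"y":93},"s":{"gzu":24,"k":54,"u":26,"yx":1},"zh":[39,38,42,76]},"sj":[{"kv":91,"pj":27},{"grn":11,"s":94,"ti":42,"x":2},[0,59,8,37,83]]}
After op 2 (add /sj/2/2 28): {"h":{"gaw":{"cp":86,"d":17,"itw":76,"w":79},"nxk":{"hb":14,"v":28,"y":93},"s":{"gzu":24,"k":54,"u":26,"yx":1},"zh":[39,38,42,76]},"sj":[{"kv":91,"pj":27},{"grn":11,"s":94,"ti":42,"x":2},[0,59,28,8,37,83]]}
After op 3 (add /h/nxk/n 98): {"h":{"gaw":{"cp":86,"d":17,"itw":76,"w":79},"nxk":{"hb":14,"n":98,"v":28,"y":93},"s":{"gzu":24,"k":54,"u":26,"yx":1},"zh":[39,38,42,76]},"sj":[{"kv":91,"pj":27},{"grn":11,"s":94,"ti":42,"x":2},[0,59,28,8,37,83]]}
After op 4 (replace /sj/1/s 6): {"h":{"gaw":{"cp":86,"d":17,"itw":76,"w":79},"nxk":{"hb":14,"n":98,"v":28,"y":93},"s":{"gzu":24,"k":54,"u":26,"yx":1},"zh":[39,38,42,76]},"sj":[{"kv":91,"pj":27},{"grn":11,"s":6,"ti":42,"x":2},[0,59,28,8,37,83]]}
After op 5 (replace /sj/1 76): {"h":{"gaw":{"cp":86,"d":17,"itw":76,"w":79},"nxk":{"hb":14,"n":98,"v":28,"y":93},"s":{"gzu":24,"k":54,"u":26,"yx":1},"zh":[39,38,42,76]},"sj":[{"kv":91,"pj":27},76,[0,59,28,8,37,83]]}
After op 6 (replace /sj/2 22): {"h":{"gaw":{"cp":86,"d":17,"itw":76,"w":79},"nxk":{"hb":14,"n":98,"v":28,"y":93},"s":{"gzu":24,"k":54,"u":26,"yx":1},"zh":[39,38,42,76]},"sj":[{"kv":91,"pj":27},76,22]}
After op 7 (replace /h/zh/0 94): {"h":{"gaw":{"cp":86,"d":17,"itw":76,"w":79},"nxk":{"hb":14,"n":98,"v":28,"y":93},"s":{"gzu":24,"k":54,"u":26,"yx":1},"zh":[94,38,42,76]},"sj":[{"kv":91,"pj":27},76,22]}
After op 8 (add /sj/0/kv 53): {"h":{"gaw":{"cp":86,"d":17,"itw":76,"w":79},"nxk":{"hb":14,"n":98,"v":28,"y":93},"s":{"gzu":24,"k":54,"u":26,"yx":1},"zh":[94,38,42,76]},"sj":[{"kv":53,"pj":27},76,22]}
After op 9 (remove /sj/2): {"h":{"gaw":{"cp":86,"d":17,"itw":76,"w":79},"nxk":{"hb":14,"n":98,"v":28,"y":93},"s":{"gzu":24,"k":54,"u":26,"yx":1},"zh":[94,38,42,76]},"sj":[{"kv":53,"pj":27},76]}
After op 10 (replace /h/s/k 30): {"h":{"gaw":{"cp":86,"d":17,"itw":76,"w":79},"nxk":{"hb":14,"n":98,"v":28,"y":93},"s":{"gzu":24,"k":30,"u":26,"yx":1},"zh":[94,38,42,76]},"sj":[{"kv":53,"pj":27},76]}
After op 11 (remove /h/nxk/y): {"h":{"gaw":{"cp":86,"d":17,"itw":76,"w":79},"nxk":{"hb":14,"n":98,"v":28},"s":{"gzu":24,"k":30,"u":26,"yx":1},"zh":[94,38,42,76]},"sj":[{"kv":53,"pj":27},76]}
After op 12 (replace /h/gaw/itw 83): {"h":{"gaw":{"cp":86,"d":17,"itw":83,"w":79},"nxk":{"hb":14,"n":98,"v":28},"s":{"gzu":24,"k":30,"u":26,"yx":1},"zh":[94,38,42,76]},"sj":[{"kv":53,"pj":27},76]}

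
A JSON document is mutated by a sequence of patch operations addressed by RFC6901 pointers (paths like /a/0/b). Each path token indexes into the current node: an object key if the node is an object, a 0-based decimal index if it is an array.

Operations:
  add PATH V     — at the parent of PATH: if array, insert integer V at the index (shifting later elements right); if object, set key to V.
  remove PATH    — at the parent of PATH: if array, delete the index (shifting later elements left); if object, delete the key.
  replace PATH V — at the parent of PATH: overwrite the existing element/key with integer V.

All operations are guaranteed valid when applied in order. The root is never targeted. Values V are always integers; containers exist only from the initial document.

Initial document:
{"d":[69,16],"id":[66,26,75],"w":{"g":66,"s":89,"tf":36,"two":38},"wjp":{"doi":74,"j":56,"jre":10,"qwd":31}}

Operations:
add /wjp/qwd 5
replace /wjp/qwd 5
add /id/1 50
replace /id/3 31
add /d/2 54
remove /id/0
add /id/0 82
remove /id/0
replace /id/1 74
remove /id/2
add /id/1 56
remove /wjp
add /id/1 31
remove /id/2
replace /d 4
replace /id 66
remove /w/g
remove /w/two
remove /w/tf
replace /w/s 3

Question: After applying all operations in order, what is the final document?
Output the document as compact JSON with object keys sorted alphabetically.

Answer: {"d":4,"id":66,"w":{"s":3}}

Derivation:
After op 1 (add /wjp/qwd 5): {"d":[69,16],"id":[66,26,75],"w":{"g":66,"s":89,"tf":36,"two":38},"wjp":{"doi":74,"j":56,"jre":10,"qwd":5}}
After op 2 (replace /wjp/qwd 5): {"d":[69,16],"id":[66,26,75],"w":{"g":66,"s":89,"tf":36,"two":38},"wjp":{"doi":74,"j":56,"jre":10,"qwd":5}}
After op 3 (add /id/1 50): {"d":[69,16],"id":[66,50,26,75],"w":{"g":66,"s":89,"tf":36,"two":38},"wjp":{"doi":74,"j":56,"jre":10,"qwd":5}}
After op 4 (replace /id/3 31): {"d":[69,16],"id":[66,50,26,31],"w":{"g":66,"s":89,"tf":36,"two":38},"wjp":{"doi":74,"j":56,"jre":10,"qwd":5}}
After op 5 (add /d/2 54): {"d":[69,16,54],"id":[66,50,26,31],"w":{"g":66,"s":89,"tf":36,"two":38},"wjp":{"doi":74,"j":56,"jre":10,"qwd":5}}
After op 6 (remove /id/0): {"d":[69,16,54],"id":[50,26,31],"w":{"g":66,"s":89,"tf":36,"two":38},"wjp":{"doi":74,"j":56,"jre":10,"qwd":5}}
After op 7 (add /id/0 82): {"d":[69,16,54],"id":[82,50,26,31],"w":{"g":66,"s":89,"tf":36,"two":38},"wjp":{"doi":74,"j":56,"jre":10,"qwd":5}}
After op 8 (remove /id/0): {"d":[69,16,54],"id":[50,26,31],"w":{"g":66,"s":89,"tf":36,"two":38},"wjp":{"doi":74,"j":56,"jre":10,"qwd":5}}
After op 9 (replace /id/1 74): {"d":[69,16,54],"id":[50,74,31],"w":{"g":66,"s":89,"tf":36,"two":38},"wjp":{"doi":74,"j":56,"jre":10,"qwd":5}}
After op 10 (remove /id/2): {"d":[69,16,54],"id":[50,74],"w":{"g":66,"s":89,"tf":36,"two":38},"wjp":{"doi":74,"j":56,"jre":10,"qwd":5}}
After op 11 (add /id/1 56): {"d":[69,16,54],"id":[50,56,74],"w":{"g":66,"s":89,"tf":36,"two":38},"wjp":{"doi":74,"j":56,"jre":10,"qwd":5}}
After op 12 (remove /wjp): {"d":[69,16,54],"id":[50,56,74],"w":{"g":66,"s":89,"tf":36,"two":38}}
After op 13 (add /id/1 31): {"d":[69,16,54],"id":[50,31,56,74],"w":{"g":66,"s":89,"tf":36,"two":38}}
After op 14 (remove /id/2): {"d":[69,16,54],"id":[50,31,74],"w":{"g":66,"s":89,"tf":36,"two":38}}
After op 15 (replace /d 4): {"d":4,"id":[50,31,74],"w":{"g":66,"s":89,"tf":36,"two":38}}
After op 16 (replace /id 66): {"d":4,"id":66,"w":{"g":66,"s":89,"tf":36,"two":38}}
After op 17 (remove /w/g): {"d":4,"id":66,"w":{"s":89,"tf":36,"two":38}}
After op 18 (remove /w/two): {"d":4,"id":66,"w":{"s":89,"tf":36}}
After op 19 (remove /w/tf): {"d":4,"id":66,"w":{"s":89}}
After op 20 (replace /w/s 3): {"d":4,"id":66,"w":{"s":3}}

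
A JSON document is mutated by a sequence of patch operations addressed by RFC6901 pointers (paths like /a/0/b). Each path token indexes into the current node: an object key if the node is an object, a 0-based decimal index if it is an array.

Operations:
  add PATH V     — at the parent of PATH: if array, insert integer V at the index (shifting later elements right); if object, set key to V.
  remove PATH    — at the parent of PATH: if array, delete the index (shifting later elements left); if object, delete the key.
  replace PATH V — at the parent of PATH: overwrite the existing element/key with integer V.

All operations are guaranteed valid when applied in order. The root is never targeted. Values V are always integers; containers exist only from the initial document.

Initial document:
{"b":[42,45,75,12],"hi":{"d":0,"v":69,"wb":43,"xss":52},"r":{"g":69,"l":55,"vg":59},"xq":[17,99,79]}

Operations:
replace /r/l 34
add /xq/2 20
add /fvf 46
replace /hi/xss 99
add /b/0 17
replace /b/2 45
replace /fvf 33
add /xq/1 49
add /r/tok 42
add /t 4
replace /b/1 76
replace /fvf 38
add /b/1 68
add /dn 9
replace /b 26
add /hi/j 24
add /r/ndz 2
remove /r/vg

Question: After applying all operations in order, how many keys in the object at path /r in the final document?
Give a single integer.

Answer: 4

Derivation:
After op 1 (replace /r/l 34): {"b":[42,45,75,12],"hi":{"d":0,"v":69,"wb":43,"xss":52},"r":{"g":69,"l":34,"vg":59},"xq":[17,99,79]}
After op 2 (add /xq/2 20): {"b":[42,45,75,12],"hi":{"d":0,"v":69,"wb":43,"xss":52},"r":{"g":69,"l":34,"vg":59},"xq":[17,99,20,79]}
After op 3 (add /fvf 46): {"b":[42,45,75,12],"fvf":46,"hi":{"d":0,"v":69,"wb":43,"xss":52},"r":{"g":69,"l":34,"vg":59},"xq":[17,99,20,79]}
After op 4 (replace /hi/xss 99): {"b":[42,45,75,12],"fvf":46,"hi":{"d":0,"v":69,"wb":43,"xss":99},"r":{"g":69,"l":34,"vg":59},"xq":[17,99,20,79]}
After op 5 (add /b/0 17): {"b":[17,42,45,75,12],"fvf":46,"hi":{"d":0,"v":69,"wb":43,"xss":99},"r":{"g":69,"l":34,"vg":59},"xq":[17,99,20,79]}
After op 6 (replace /b/2 45): {"b":[17,42,45,75,12],"fvf":46,"hi":{"d":0,"v":69,"wb":43,"xss":99},"r":{"g":69,"l":34,"vg":59},"xq":[17,99,20,79]}
After op 7 (replace /fvf 33): {"b":[17,42,45,75,12],"fvf":33,"hi":{"d":0,"v":69,"wb":43,"xss":99},"r":{"g":69,"l":34,"vg":59},"xq":[17,99,20,79]}
After op 8 (add /xq/1 49): {"b":[17,42,45,75,12],"fvf":33,"hi":{"d":0,"v":69,"wb":43,"xss":99},"r":{"g":69,"l":34,"vg":59},"xq":[17,49,99,20,79]}
After op 9 (add /r/tok 42): {"b":[17,42,45,75,12],"fvf":33,"hi":{"d":0,"v":69,"wb":43,"xss":99},"r":{"g":69,"l":34,"tok":42,"vg":59},"xq":[17,49,99,20,79]}
After op 10 (add /t 4): {"b":[17,42,45,75,12],"fvf":33,"hi":{"d":0,"v":69,"wb":43,"xss":99},"r":{"g":69,"l":34,"tok":42,"vg":59},"t":4,"xq":[17,49,99,20,79]}
After op 11 (replace /b/1 76): {"b":[17,76,45,75,12],"fvf":33,"hi":{"d":0,"v":69,"wb":43,"xss":99},"r":{"g":69,"l":34,"tok":42,"vg":59},"t":4,"xq":[17,49,99,20,79]}
After op 12 (replace /fvf 38): {"b":[17,76,45,75,12],"fvf":38,"hi":{"d":0,"v":69,"wb":43,"xss":99},"r":{"g":69,"l":34,"tok":42,"vg":59},"t":4,"xq":[17,49,99,20,79]}
After op 13 (add /b/1 68): {"b":[17,68,76,45,75,12],"fvf":38,"hi":{"d":0,"v":69,"wb":43,"xss":99},"r":{"g":69,"l":34,"tok":42,"vg":59},"t":4,"xq":[17,49,99,20,79]}
After op 14 (add /dn 9): {"b":[17,68,76,45,75,12],"dn":9,"fvf":38,"hi":{"d":0,"v":69,"wb":43,"xss":99},"r":{"g":69,"l":34,"tok":42,"vg":59},"t":4,"xq":[17,49,99,20,79]}
After op 15 (replace /b 26): {"b":26,"dn":9,"fvf":38,"hi":{"d":0,"v":69,"wb":43,"xss":99},"r":{"g":69,"l":34,"tok":42,"vg":59},"t":4,"xq":[17,49,99,20,79]}
After op 16 (add /hi/j 24): {"b":26,"dn":9,"fvf":38,"hi":{"d":0,"j":24,"v":69,"wb":43,"xss":99},"r":{"g":69,"l":34,"tok":42,"vg":59},"t":4,"xq":[17,49,99,20,79]}
After op 17 (add /r/ndz 2): {"b":26,"dn":9,"fvf":38,"hi":{"d":0,"j":24,"v":69,"wb":43,"xss":99},"r":{"g":69,"l":34,"ndz":2,"tok":42,"vg":59},"t":4,"xq":[17,49,99,20,79]}
After op 18 (remove /r/vg): {"b":26,"dn":9,"fvf":38,"hi":{"d":0,"j":24,"v":69,"wb":43,"xss":99},"r":{"g":69,"l":34,"ndz":2,"tok":42},"t":4,"xq":[17,49,99,20,79]}
Size at path /r: 4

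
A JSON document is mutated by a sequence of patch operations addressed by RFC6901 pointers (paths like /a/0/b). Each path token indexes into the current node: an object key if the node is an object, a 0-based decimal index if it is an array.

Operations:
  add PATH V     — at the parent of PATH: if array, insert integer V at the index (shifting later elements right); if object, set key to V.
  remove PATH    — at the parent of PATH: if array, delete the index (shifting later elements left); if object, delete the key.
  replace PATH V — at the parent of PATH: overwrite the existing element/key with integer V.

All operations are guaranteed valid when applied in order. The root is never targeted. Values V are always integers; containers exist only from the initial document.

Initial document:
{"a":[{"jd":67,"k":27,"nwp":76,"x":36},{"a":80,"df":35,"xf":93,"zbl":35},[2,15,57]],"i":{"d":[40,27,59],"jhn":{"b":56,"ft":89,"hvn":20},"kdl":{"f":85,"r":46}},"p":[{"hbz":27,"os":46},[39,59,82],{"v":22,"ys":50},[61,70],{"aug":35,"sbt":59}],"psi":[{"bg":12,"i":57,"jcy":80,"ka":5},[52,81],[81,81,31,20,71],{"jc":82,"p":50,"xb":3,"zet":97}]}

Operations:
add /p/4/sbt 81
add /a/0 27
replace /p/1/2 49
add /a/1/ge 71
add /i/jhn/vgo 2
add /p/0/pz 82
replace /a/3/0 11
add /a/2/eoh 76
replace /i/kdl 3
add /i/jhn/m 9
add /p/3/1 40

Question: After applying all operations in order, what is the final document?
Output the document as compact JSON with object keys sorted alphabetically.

Answer: {"a":[27,{"ge":71,"jd":67,"k":27,"nwp":76,"x":36},{"a":80,"df":35,"eoh":76,"xf":93,"zbl":35},[11,15,57]],"i":{"d":[40,27,59],"jhn":{"b":56,"ft":89,"hvn":20,"m":9,"vgo":2},"kdl":3},"p":[{"hbz":27,"os":46,"pz":82},[39,59,49],{"v":22,"ys":50},[61,40,70],{"aug":35,"sbt":81}],"psi":[{"bg":12,"i":57,"jcy":80,"ka":5},[52,81],[81,81,31,20,71],{"jc":82,"p":50,"xb":3,"zet":97}]}

Derivation:
After op 1 (add /p/4/sbt 81): {"a":[{"jd":67,"k":27,"nwp":76,"x":36},{"a":80,"df":35,"xf":93,"zbl":35},[2,15,57]],"i":{"d":[40,27,59],"jhn":{"b":56,"ft":89,"hvn":20},"kdl":{"f":85,"r":46}},"p":[{"hbz":27,"os":46},[39,59,82],{"v":22,"ys":50},[61,70],{"aug":35,"sbt":81}],"psi":[{"bg":12,"i":57,"jcy":80,"ka":5},[52,81],[81,81,31,20,71],{"jc":82,"p":50,"xb":3,"zet":97}]}
After op 2 (add /a/0 27): {"a":[27,{"jd":67,"k":27,"nwp":76,"x":36},{"a":80,"df":35,"xf":93,"zbl":35},[2,15,57]],"i":{"d":[40,27,59],"jhn":{"b":56,"ft":89,"hvn":20},"kdl":{"f":85,"r":46}},"p":[{"hbz":27,"os":46},[39,59,82],{"v":22,"ys":50},[61,70],{"aug":35,"sbt":81}],"psi":[{"bg":12,"i":57,"jcy":80,"ka":5},[52,81],[81,81,31,20,71],{"jc":82,"p":50,"xb":3,"zet":97}]}
After op 3 (replace /p/1/2 49): {"a":[27,{"jd":67,"k":27,"nwp":76,"x":36},{"a":80,"df":35,"xf":93,"zbl":35},[2,15,57]],"i":{"d":[40,27,59],"jhn":{"b":56,"ft":89,"hvn":20},"kdl":{"f":85,"r":46}},"p":[{"hbz":27,"os":46},[39,59,49],{"v":22,"ys":50},[61,70],{"aug":35,"sbt":81}],"psi":[{"bg":12,"i":57,"jcy":80,"ka":5},[52,81],[81,81,31,20,71],{"jc":82,"p":50,"xb":3,"zet":97}]}
After op 4 (add /a/1/ge 71): {"a":[27,{"ge":71,"jd":67,"k":27,"nwp":76,"x":36},{"a":80,"df":35,"xf":93,"zbl":35},[2,15,57]],"i":{"d":[40,27,59],"jhn":{"b":56,"ft":89,"hvn":20},"kdl":{"f":85,"r":46}},"p":[{"hbz":27,"os":46},[39,59,49],{"v":22,"ys":50},[61,70],{"aug":35,"sbt":81}],"psi":[{"bg":12,"i":57,"jcy":80,"ka":5},[52,81],[81,81,31,20,71],{"jc":82,"p":50,"xb":3,"zet":97}]}
After op 5 (add /i/jhn/vgo 2): {"a":[27,{"ge":71,"jd":67,"k":27,"nwp":76,"x":36},{"a":80,"df":35,"xf":93,"zbl":35},[2,15,57]],"i":{"d":[40,27,59],"jhn":{"b":56,"ft":89,"hvn":20,"vgo":2},"kdl":{"f":85,"r":46}},"p":[{"hbz":27,"os":46},[39,59,49],{"v":22,"ys":50},[61,70],{"aug":35,"sbt":81}],"psi":[{"bg":12,"i":57,"jcy":80,"ka":5},[52,81],[81,81,31,20,71],{"jc":82,"p":50,"xb":3,"zet":97}]}
After op 6 (add /p/0/pz 82): {"a":[27,{"ge":71,"jd":67,"k":27,"nwp":76,"x":36},{"a":80,"df":35,"xf":93,"zbl":35},[2,15,57]],"i":{"d":[40,27,59],"jhn":{"b":56,"ft":89,"hvn":20,"vgo":2},"kdl":{"f":85,"r":46}},"p":[{"hbz":27,"os":46,"pz":82},[39,59,49],{"v":22,"ys":50},[61,70],{"aug":35,"sbt":81}],"psi":[{"bg":12,"i":57,"jcy":80,"ka":5},[52,81],[81,81,31,20,71],{"jc":82,"p":50,"xb":3,"zet":97}]}
After op 7 (replace /a/3/0 11): {"a":[27,{"ge":71,"jd":67,"k":27,"nwp":76,"x":36},{"a":80,"df":35,"xf":93,"zbl":35},[11,15,57]],"i":{"d":[40,27,59],"jhn":{"b":56,"ft":89,"hvn":20,"vgo":2},"kdl":{"f":85,"r":46}},"p":[{"hbz":27,"os":46,"pz":82},[39,59,49],{"v":22,"ys":50},[61,70],{"aug":35,"sbt":81}],"psi":[{"bg":12,"i":57,"jcy":80,"ka":5},[52,81],[81,81,31,20,71],{"jc":82,"p":50,"xb":3,"zet":97}]}
After op 8 (add /a/2/eoh 76): {"a":[27,{"ge":71,"jd":67,"k":27,"nwp":76,"x":36},{"a":80,"df":35,"eoh":76,"xf":93,"zbl":35},[11,15,57]],"i":{"d":[40,27,59],"jhn":{"b":56,"ft":89,"hvn":20,"vgo":2},"kdl":{"f":85,"r":46}},"p":[{"hbz":27,"os":46,"pz":82},[39,59,49],{"v":22,"ys":50},[61,70],{"aug":35,"sbt":81}],"psi":[{"bg":12,"i":57,"jcy":80,"ka":5},[52,81],[81,81,31,20,71],{"jc":82,"p":50,"xb":3,"zet":97}]}
After op 9 (replace /i/kdl 3): {"a":[27,{"ge":71,"jd":67,"k":27,"nwp":76,"x":36},{"a":80,"df":35,"eoh":76,"xf":93,"zbl":35},[11,15,57]],"i":{"d":[40,27,59],"jhn":{"b":56,"ft":89,"hvn":20,"vgo":2},"kdl":3},"p":[{"hbz":27,"os":46,"pz":82},[39,59,49],{"v":22,"ys":50},[61,70],{"aug":35,"sbt":81}],"psi":[{"bg":12,"i":57,"jcy":80,"ka":5},[52,81],[81,81,31,20,71],{"jc":82,"p":50,"xb":3,"zet":97}]}
After op 10 (add /i/jhn/m 9): {"a":[27,{"ge":71,"jd":67,"k":27,"nwp":76,"x":36},{"a":80,"df":35,"eoh":76,"xf":93,"zbl":35},[11,15,57]],"i":{"d":[40,27,59],"jhn":{"b":56,"ft":89,"hvn":20,"m":9,"vgo":2},"kdl":3},"p":[{"hbz":27,"os":46,"pz":82},[39,59,49],{"v":22,"ys":50},[61,70],{"aug":35,"sbt":81}],"psi":[{"bg":12,"i":57,"jcy":80,"ka":5},[52,81],[81,81,31,20,71],{"jc":82,"p":50,"xb":3,"zet":97}]}
After op 11 (add /p/3/1 40): {"a":[27,{"ge":71,"jd":67,"k":27,"nwp":76,"x":36},{"a":80,"df":35,"eoh":76,"xf":93,"zbl":35},[11,15,57]],"i":{"d":[40,27,59],"jhn":{"b":56,"ft":89,"hvn":20,"m":9,"vgo":2},"kdl":3},"p":[{"hbz":27,"os":46,"pz":82},[39,59,49],{"v":22,"ys":50},[61,40,70],{"aug":35,"sbt":81}],"psi":[{"bg":12,"i":57,"jcy":80,"ka":5},[52,81],[81,81,31,20,71],{"jc":82,"p":50,"xb":3,"zet":97}]}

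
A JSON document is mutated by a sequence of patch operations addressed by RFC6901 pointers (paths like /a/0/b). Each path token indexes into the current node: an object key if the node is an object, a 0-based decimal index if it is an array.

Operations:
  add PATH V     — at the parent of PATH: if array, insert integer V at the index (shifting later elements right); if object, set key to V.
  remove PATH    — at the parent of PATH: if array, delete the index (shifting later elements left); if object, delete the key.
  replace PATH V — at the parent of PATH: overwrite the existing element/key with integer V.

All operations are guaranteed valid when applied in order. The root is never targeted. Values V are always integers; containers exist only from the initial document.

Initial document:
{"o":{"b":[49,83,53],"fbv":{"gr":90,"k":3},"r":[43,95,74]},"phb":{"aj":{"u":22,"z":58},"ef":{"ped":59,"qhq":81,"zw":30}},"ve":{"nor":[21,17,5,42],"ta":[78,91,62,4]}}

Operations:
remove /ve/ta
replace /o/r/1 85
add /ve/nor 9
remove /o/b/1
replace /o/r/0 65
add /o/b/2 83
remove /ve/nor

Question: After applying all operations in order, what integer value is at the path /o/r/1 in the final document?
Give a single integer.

After op 1 (remove /ve/ta): {"o":{"b":[49,83,53],"fbv":{"gr":90,"k":3},"r":[43,95,74]},"phb":{"aj":{"u":22,"z":58},"ef":{"ped":59,"qhq":81,"zw":30}},"ve":{"nor":[21,17,5,42]}}
After op 2 (replace /o/r/1 85): {"o":{"b":[49,83,53],"fbv":{"gr":90,"k":3},"r":[43,85,74]},"phb":{"aj":{"u":22,"z":58},"ef":{"ped":59,"qhq":81,"zw":30}},"ve":{"nor":[21,17,5,42]}}
After op 3 (add /ve/nor 9): {"o":{"b":[49,83,53],"fbv":{"gr":90,"k":3},"r":[43,85,74]},"phb":{"aj":{"u":22,"z":58},"ef":{"ped":59,"qhq":81,"zw":30}},"ve":{"nor":9}}
After op 4 (remove /o/b/1): {"o":{"b":[49,53],"fbv":{"gr":90,"k":3},"r":[43,85,74]},"phb":{"aj":{"u":22,"z":58},"ef":{"ped":59,"qhq":81,"zw":30}},"ve":{"nor":9}}
After op 5 (replace /o/r/0 65): {"o":{"b":[49,53],"fbv":{"gr":90,"k":3},"r":[65,85,74]},"phb":{"aj":{"u":22,"z":58},"ef":{"ped":59,"qhq":81,"zw":30}},"ve":{"nor":9}}
After op 6 (add /o/b/2 83): {"o":{"b":[49,53,83],"fbv":{"gr":90,"k":3},"r":[65,85,74]},"phb":{"aj":{"u":22,"z":58},"ef":{"ped":59,"qhq":81,"zw":30}},"ve":{"nor":9}}
After op 7 (remove /ve/nor): {"o":{"b":[49,53,83],"fbv":{"gr":90,"k":3},"r":[65,85,74]},"phb":{"aj":{"u":22,"z":58},"ef":{"ped":59,"qhq":81,"zw":30}},"ve":{}}
Value at /o/r/1: 85

Answer: 85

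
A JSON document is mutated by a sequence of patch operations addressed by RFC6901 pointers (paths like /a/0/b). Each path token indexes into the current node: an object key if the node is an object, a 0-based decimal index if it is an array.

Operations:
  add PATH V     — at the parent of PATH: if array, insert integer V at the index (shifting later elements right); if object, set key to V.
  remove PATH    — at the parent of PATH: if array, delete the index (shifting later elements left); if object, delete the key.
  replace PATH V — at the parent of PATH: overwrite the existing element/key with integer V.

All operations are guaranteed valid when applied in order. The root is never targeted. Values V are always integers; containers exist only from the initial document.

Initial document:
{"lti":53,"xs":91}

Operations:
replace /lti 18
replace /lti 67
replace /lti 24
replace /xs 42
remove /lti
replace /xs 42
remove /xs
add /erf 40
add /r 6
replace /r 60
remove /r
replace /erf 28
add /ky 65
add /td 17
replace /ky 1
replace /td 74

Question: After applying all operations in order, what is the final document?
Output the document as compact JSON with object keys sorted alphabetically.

After op 1 (replace /lti 18): {"lti":18,"xs":91}
After op 2 (replace /lti 67): {"lti":67,"xs":91}
After op 3 (replace /lti 24): {"lti":24,"xs":91}
After op 4 (replace /xs 42): {"lti":24,"xs":42}
After op 5 (remove /lti): {"xs":42}
After op 6 (replace /xs 42): {"xs":42}
After op 7 (remove /xs): {}
After op 8 (add /erf 40): {"erf":40}
After op 9 (add /r 6): {"erf":40,"r":6}
After op 10 (replace /r 60): {"erf":40,"r":60}
After op 11 (remove /r): {"erf":40}
After op 12 (replace /erf 28): {"erf":28}
After op 13 (add /ky 65): {"erf":28,"ky":65}
After op 14 (add /td 17): {"erf":28,"ky":65,"td":17}
After op 15 (replace /ky 1): {"erf":28,"ky":1,"td":17}
After op 16 (replace /td 74): {"erf":28,"ky":1,"td":74}

Answer: {"erf":28,"ky":1,"td":74}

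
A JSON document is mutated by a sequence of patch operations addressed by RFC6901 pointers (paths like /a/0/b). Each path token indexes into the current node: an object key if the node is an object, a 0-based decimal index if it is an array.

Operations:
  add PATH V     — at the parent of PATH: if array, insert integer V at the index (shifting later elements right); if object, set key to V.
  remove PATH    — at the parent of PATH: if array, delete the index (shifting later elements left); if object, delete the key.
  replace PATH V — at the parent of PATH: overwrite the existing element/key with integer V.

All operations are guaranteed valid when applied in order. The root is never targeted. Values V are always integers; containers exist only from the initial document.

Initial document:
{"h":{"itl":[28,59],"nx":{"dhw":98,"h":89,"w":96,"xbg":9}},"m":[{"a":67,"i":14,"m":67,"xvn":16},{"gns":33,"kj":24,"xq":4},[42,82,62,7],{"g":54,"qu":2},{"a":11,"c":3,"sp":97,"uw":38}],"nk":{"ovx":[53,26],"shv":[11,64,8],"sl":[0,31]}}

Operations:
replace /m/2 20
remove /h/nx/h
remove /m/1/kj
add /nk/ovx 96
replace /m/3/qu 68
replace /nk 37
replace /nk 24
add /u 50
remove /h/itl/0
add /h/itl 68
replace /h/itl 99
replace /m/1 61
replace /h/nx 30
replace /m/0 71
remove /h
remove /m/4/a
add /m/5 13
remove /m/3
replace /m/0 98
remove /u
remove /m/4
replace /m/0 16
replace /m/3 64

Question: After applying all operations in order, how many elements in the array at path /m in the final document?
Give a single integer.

Answer: 4

Derivation:
After op 1 (replace /m/2 20): {"h":{"itl":[28,59],"nx":{"dhw":98,"h":89,"w":96,"xbg":9}},"m":[{"a":67,"i":14,"m":67,"xvn":16},{"gns":33,"kj":24,"xq":4},20,{"g":54,"qu":2},{"a":11,"c":3,"sp":97,"uw":38}],"nk":{"ovx":[53,26],"shv":[11,64,8],"sl":[0,31]}}
After op 2 (remove /h/nx/h): {"h":{"itl":[28,59],"nx":{"dhw":98,"w":96,"xbg":9}},"m":[{"a":67,"i":14,"m":67,"xvn":16},{"gns":33,"kj":24,"xq":4},20,{"g":54,"qu":2},{"a":11,"c":3,"sp":97,"uw":38}],"nk":{"ovx":[53,26],"shv":[11,64,8],"sl":[0,31]}}
After op 3 (remove /m/1/kj): {"h":{"itl":[28,59],"nx":{"dhw":98,"w":96,"xbg":9}},"m":[{"a":67,"i":14,"m":67,"xvn":16},{"gns":33,"xq":4},20,{"g":54,"qu":2},{"a":11,"c":3,"sp":97,"uw":38}],"nk":{"ovx":[53,26],"shv":[11,64,8],"sl":[0,31]}}
After op 4 (add /nk/ovx 96): {"h":{"itl":[28,59],"nx":{"dhw":98,"w":96,"xbg":9}},"m":[{"a":67,"i":14,"m":67,"xvn":16},{"gns":33,"xq":4},20,{"g":54,"qu":2},{"a":11,"c":3,"sp":97,"uw":38}],"nk":{"ovx":96,"shv":[11,64,8],"sl":[0,31]}}
After op 5 (replace /m/3/qu 68): {"h":{"itl":[28,59],"nx":{"dhw":98,"w":96,"xbg":9}},"m":[{"a":67,"i":14,"m":67,"xvn":16},{"gns":33,"xq":4},20,{"g":54,"qu":68},{"a":11,"c":3,"sp":97,"uw":38}],"nk":{"ovx":96,"shv":[11,64,8],"sl":[0,31]}}
After op 6 (replace /nk 37): {"h":{"itl":[28,59],"nx":{"dhw":98,"w":96,"xbg":9}},"m":[{"a":67,"i":14,"m":67,"xvn":16},{"gns":33,"xq":4},20,{"g":54,"qu":68},{"a":11,"c":3,"sp":97,"uw":38}],"nk":37}
After op 7 (replace /nk 24): {"h":{"itl":[28,59],"nx":{"dhw":98,"w":96,"xbg":9}},"m":[{"a":67,"i":14,"m":67,"xvn":16},{"gns":33,"xq":4},20,{"g":54,"qu":68},{"a":11,"c":3,"sp":97,"uw":38}],"nk":24}
After op 8 (add /u 50): {"h":{"itl":[28,59],"nx":{"dhw":98,"w":96,"xbg":9}},"m":[{"a":67,"i":14,"m":67,"xvn":16},{"gns":33,"xq":4},20,{"g":54,"qu":68},{"a":11,"c":3,"sp":97,"uw":38}],"nk":24,"u":50}
After op 9 (remove /h/itl/0): {"h":{"itl":[59],"nx":{"dhw":98,"w":96,"xbg":9}},"m":[{"a":67,"i":14,"m":67,"xvn":16},{"gns":33,"xq":4},20,{"g":54,"qu":68},{"a":11,"c":3,"sp":97,"uw":38}],"nk":24,"u":50}
After op 10 (add /h/itl 68): {"h":{"itl":68,"nx":{"dhw":98,"w":96,"xbg":9}},"m":[{"a":67,"i":14,"m":67,"xvn":16},{"gns":33,"xq":4},20,{"g":54,"qu":68},{"a":11,"c":3,"sp":97,"uw":38}],"nk":24,"u":50}
After op 11 (replace /h/itl 99): {"h":{"itl":99,"nx":{"dhw":98,"w":96,"xbg":9}},"m":[{"a":67,"i":14,"m":67,"xvn":16},{"gns":33,"xq":4},20,{"g":54,"qu":68},{"a":11,"c":3,"sp":97,"uw":38}],"nk":24,"u":50}
After op 12 (replace /m/1 61): {"h":{"itl":99,"nx":{"dhw":98,"w":96,"xbg":9}},"m":[{"a":67,"i":14,"m":67,"xvn":16},61,20,{"g":54,"qu":68},{"a":11,"c":3,"sp":97,"uw":38}],"nk":24,"u":50}
After op 13 (replace /h/nx 30): {"h":{"itl":99,"nx":30},"m":[{"a":67,"i":14,"m":67,"xvn":16},61,20,{"g":54,"qu":68},{"a":11,"c":3,"sp":97,"uw":38}],"nk":24,"u":50}
After op 14 (replace /m/0 71): {"h":{"itl":99,"nx":30},"m":[71,61,20,{"g":54,"qu":68},{"a":11,"c":3,"sp":97,"uw":38}],"nk":24,"u":50}
After op 15 (remove /h): {"m":[71,61,20,{"g":54,"qu":68},{"a":11,"c":3,"sp":97,"uw":38}],"nk":24,"u":50}
After op 16 (remove /m/4/a): {"m":[71,61,20,{"g":54,"qu":68},{"c":3,"sp":97,"uw":38}],"nk":24,"u":50}
After op 17 (add /m/5 13): {"m":[71,61,20,{"g":54,"qu":68},{"c":3,"sp":97,"uw":38},13],"nk":24,"u":50}
After op 18 (remove /m/3): {"m":[71,61,20,{"c":3,"sp":97,"uw":38},13],"nk":24,"u":50}
After op 19 (replace /m/0 98): {"m":[98,61,20,{"c":3,"sp":97,"uw":38},13],"nk":24,"u":50}
After op 20 (remove /u): {"m":[98,61,20,{"c":3,"sp":97,"uw":38},13],"nk":24}
After op 21 (remove /m/4): {"m":[98,61,20,{"c":3,"sp":97,"uw":38}],"nk":24}
After op 22 (replace /m/0 16): {"m":[16,61,20,{"c":3,"sp":97,"uw":38}],"nk":24}
After op 23 (replace /m/3 64): {"m":[16,61,20,64],"nk":24}
Size at path /m: 4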